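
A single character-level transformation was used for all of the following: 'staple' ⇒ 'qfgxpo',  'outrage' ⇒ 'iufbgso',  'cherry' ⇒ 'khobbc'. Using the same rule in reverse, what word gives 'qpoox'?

sleep

s(18)→q(16) and t(19)→f(5) fit y≡15x+6 (mod 26); the inverse of 15 mod 26 is 7. Treating letters as 0–25, the rule is x ↦ 15x + 6 (mod 26).
Reversing it on qpoox: q(16)→7·(16−6)≡18=s; p(15)→7·(15−6)≡11=l; o(14)→7·(14−6)≡4=e; o(14)→7·(14−6)≡4=e; x(23)→7·(23−6)≡15=p (all mod 26).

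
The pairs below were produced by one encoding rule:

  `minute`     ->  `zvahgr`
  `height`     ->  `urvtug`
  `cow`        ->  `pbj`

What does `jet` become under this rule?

wrg

Compare letters: m→z is +13, i→v is +13, n→a is +13 — a constant shift. Each letter is shifted forward by 13 in the alphabet (a Caesar shift of +13).
Applying it to jet: j+13=w, e+13=r, t+13=g.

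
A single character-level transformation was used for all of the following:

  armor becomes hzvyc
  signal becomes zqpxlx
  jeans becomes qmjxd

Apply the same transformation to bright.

In armor: a→h is +7, r→z is +8, m→v is +9, o→y is +10 — the shift increases by 1 each position. Each letter shifts forward by (position + 7), i.e. 7, 8, 9, … — the shift grows by one for each successive letter.
For bright: b+7=i, r+8=z, i+9=r, g+10=q, h+11=s, t+12=f.

izrqsf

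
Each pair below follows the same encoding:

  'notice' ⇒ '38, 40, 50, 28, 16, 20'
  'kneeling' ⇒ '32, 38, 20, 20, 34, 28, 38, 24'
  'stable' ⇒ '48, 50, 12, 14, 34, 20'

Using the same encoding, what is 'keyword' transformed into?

32, 20, 60, 56, 40, 46, 18

With a=1..z=26, the number is 2·pos + 10.
For keyword: k=11→32, e=5→20, y=25→60, w=23→56, o=15→40, r=18→46, d=4→18.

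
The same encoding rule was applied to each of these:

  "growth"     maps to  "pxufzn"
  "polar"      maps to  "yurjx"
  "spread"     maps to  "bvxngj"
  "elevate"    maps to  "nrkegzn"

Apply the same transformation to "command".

Shifts by position in growth: pos 0: g→p (+9), pos 1: r→x (+6), pos 2: o→u (+6), pos 3: w→f (+9), pos 4: t→z (+6), pos 5: h→n (+6) — repeating every 3. The shifts repeat in a cycle of length 3: positions 0,1,… shift by +9, +6, +6, then the pattern repeats.
Applying it to command: c+9=l, o+6=u, m+6=s, m+9=v, a+6=g, n+6=t, d+9=m.

lusvgtm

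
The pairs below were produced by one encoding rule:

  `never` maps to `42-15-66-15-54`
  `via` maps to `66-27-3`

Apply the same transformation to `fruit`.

n(#14)→42 and e(#5)→15: differences scale by 3, so n = 3·pos + 0. Each letter becomes 3×(its alphabet position, a=1..z=26).
Applying it to fruit: f=6→18, r=18→54, u=21→63, i=9→27, t=20→60.

18-54-63-27-60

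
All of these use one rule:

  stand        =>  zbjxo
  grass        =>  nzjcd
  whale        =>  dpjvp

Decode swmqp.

In stand: s→z is +7, t→b is +8, a→j is +9, n→x is +10 — the shift increases by 1 each position. Letter i (0-indexed) is shifted by i+7, so successive shifts are 7, 8, 9, ….
Reversing it on swmqp: s−7=l, w−8=o, m−9=d, q−10=g, p−11=e.

lodge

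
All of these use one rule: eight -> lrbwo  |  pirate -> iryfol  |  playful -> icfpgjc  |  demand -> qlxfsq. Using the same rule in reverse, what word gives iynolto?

protest

e(4)→l(11) and i(8)→r(17) fit y≡21x+5 (mod 26); the inverse of 21 mod 26 is 5. Each letter's alphabet position (a=0..z=25) is mapped through 21·x+5 mod 26 — an affine cipher.
Undoing it on iynolto: i(8)→5·(8−5)≡15=p; y(24)→5·(24−5)≡17=r; n(13)→5·(13−5)≡14=o; o(14)→5·(14−5)≡19=t; l(11)→5·(11−5)≡4=e; t(19)→5·(19−5)≡18=s; o(14)→5·(14−5)≡19=t (all mod 26).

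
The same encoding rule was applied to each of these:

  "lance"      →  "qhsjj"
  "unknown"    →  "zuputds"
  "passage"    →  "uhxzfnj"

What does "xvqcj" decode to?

Shifts by position in lance: pos 0: l→q (+5), pos 1: a→h (+7), pos 2: n→s (+5), pos 3: c→j (+7) — repeating every 2. It's a Vigenère-style cipher with numeric key [5,7]: position i shifts by key[i mod 2].
Undoing it on xvqcj: x−5=s, v−7=o, q−5=l, c−7=v, j−5=e.

solve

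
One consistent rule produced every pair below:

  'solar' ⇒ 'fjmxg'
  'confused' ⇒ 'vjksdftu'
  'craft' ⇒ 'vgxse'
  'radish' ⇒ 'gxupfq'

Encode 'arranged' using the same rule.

s(18)→f(5) and o(14)→j(9) fit y≡25x+23 (mod 26); the inverse of 25 mod 26 is 25. Each letter's alphabet position (a=0..z=25) is mapped through 25·x+23 mod 26 — an affine cipher.
Applying it to arranged: a(0)→25·0+23≡23=x; r(17)→25·17+23≡6=g; r(17)→25·17+23≡6=g; a(0)→25·0+23≡23=x; n(13)→25·13+23≡10=k; g(6)→25·6+23≡17=r; e(4)→25·4+23≡19=t; d(3)→25·3+23≡20=u (all mod 26).

xggxkrtu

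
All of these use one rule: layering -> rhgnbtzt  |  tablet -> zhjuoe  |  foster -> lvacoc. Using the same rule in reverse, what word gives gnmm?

Letter i (0-indexed) is shifted by i+6, so successive shifts are 6, 7, 8, ….
Reversing it on gnmm: g−6=a, n−7=g, m−8=e, m−9=d.

aged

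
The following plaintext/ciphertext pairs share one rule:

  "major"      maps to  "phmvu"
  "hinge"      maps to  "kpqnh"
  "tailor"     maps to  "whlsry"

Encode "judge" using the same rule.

mbgnh

Shifts by position in major: pos 0: m→p (+3), pos 1: a→h (+7), pos 2: j→m (+3), pos 3: o→v (+7) — repeating every 2. A repeating key of period 2 is used — shifts +3, +7 over and over.
On judge: j+3=m, u+7=b, d+3=g, g+7=n, e+3=h.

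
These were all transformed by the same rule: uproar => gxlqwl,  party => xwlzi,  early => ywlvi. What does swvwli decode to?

u(20)→g(6) and p(15)→x(23) fit y≡7x+22 (mod 26); the inverse of 7 mod 26 is 15. Treating letters as 0–25, the rule is x ↦ 7x + 22 (mod 26).
Reversing it on swvwli: s(18)→15·(18−22)≡18=s; w(22)→15·(22−22)≡0=a; v(21)→15·(21−22)≡11=l; w(22)→15·(22−22)≡0=a; l(11)→15·(11−22)≡17=r; i(8)→15·(8−22)≡24=y (all mod 26).

salary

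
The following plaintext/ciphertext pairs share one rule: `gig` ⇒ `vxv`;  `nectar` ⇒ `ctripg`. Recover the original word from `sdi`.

Compare letters: g→v is +15, i→x is +15, g→v is +15 — a constant shift. Every letter moves 15 places later in the alphabet, wrapping around z→a.
Reversing it on sdi: s−15=d, d−15=o, i−15=t.

dot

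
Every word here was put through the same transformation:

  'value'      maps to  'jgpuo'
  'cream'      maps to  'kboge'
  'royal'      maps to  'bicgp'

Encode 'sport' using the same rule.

qxibf

v(21)→j(9) and a(0)→g(6) fit y≡15x+6 (mod 26); the inverse of 15 mod 26 is 7. Treating letters as 0–25, the rule is x ↦ 15x + 6 (mod 26).
On sport: s(18)→15·18+6≡16=q; p(15)→15·15+6≡23=x; o(14)→15·14+6≡8=i; r(17)→15·17+6≡1=b; t(19)→15·19+6≡5=f (all mod 26).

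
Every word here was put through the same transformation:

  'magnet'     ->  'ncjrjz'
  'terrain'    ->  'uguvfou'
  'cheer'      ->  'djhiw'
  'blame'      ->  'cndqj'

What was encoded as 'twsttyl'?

Each letter shifts forward by (position + 1), i.e. 1, 2, 3, … — the shift grows by one for each successive letter.
Decoding twsttyl: t−1=s, w−2=u, s−3=p, t−4=p, t−5=o, y−6=s, l−7=e.

suppose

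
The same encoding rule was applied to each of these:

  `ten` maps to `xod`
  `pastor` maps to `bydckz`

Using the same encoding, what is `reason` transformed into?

The output letters match the input read backwards, each shifted +10: ten reversed is net. Two steps: reverse the string, then apply a Caesar shift of +10.
Applying it to reason: reverse → nosaer; then shift: n+10=x, o+10=y, s+10=c, a+10=k, e+10=o, r+10=b.

xyckob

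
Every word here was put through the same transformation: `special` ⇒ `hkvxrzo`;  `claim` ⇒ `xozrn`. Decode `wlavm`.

Each pair mirrors across the alphabet (s↔h, p↔k, e↔v): positions sum to 25. Letters are reflected about the middle of the alphabet (position → 25−position): Atbash.
Decoding wlavm: w↔d, l↔o, a↔z, v↔e, m↔n.

dozen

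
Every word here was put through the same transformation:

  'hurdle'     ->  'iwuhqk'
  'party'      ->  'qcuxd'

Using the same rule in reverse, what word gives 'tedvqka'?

scarlet

In hurdle: h→i is +1, u→w is +2, r→u is +3, d→h is +4 — the shift increases by 1 each position. Letter i (0-indexed) is shifted by i+1, so successive shifts are 1, 2, 3, ….
Undoing it on tedvqka: t−1=s, e−2=c, d−3=a, v−4=r, q−5=l, k−6=e, a−7=t.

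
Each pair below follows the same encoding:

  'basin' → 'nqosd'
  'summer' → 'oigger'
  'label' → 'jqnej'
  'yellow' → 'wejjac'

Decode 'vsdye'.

This is an affine cipher: with a=0,…,z=25, each position x becomes (23x+16) mod 26.
Undoing it on vsdye: v(21)→17·(21−16)≡7=h; s(18)→17·(18−16)≡8=i; d(3)→17·(3−16)≡13=n; y(24)→17·(24−16)≡6=g; e(4)→17·(4−16)≡4=e (all mod 26).

hinge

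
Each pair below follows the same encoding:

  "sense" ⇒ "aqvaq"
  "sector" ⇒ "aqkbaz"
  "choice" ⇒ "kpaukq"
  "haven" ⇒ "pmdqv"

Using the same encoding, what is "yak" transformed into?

gms

The shift depends on letter class: consonant s→a is +8, but vowel e→q is +12. Vowels shift forward by 12 and consonants shift forward by 8.
On yak: y(cons)+8=g, a(vowel)+12=m, k(cons)+8=s.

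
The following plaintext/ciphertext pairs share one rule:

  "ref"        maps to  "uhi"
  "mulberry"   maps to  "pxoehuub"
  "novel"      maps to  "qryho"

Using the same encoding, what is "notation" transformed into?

qrwdwlrq

This is a Caesar cipher with shift 3.
On notation: n+3=q, o+3=r, t+3=w, a+3=d, t+3=w, i+3=l, o+3=r, n+3=q.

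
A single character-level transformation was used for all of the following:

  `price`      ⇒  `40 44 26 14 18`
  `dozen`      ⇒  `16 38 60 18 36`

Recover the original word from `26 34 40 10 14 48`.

impact

With a=1..z=26, the number is 2·pos + 8.
Reversing it on 26 34 40 10 14 48: 26→(26−8)÷2=9=i, 34→(34−8)÷2=13=m, 40→(40−8)÷2=16=p, 10→(10−8)÷2=1=a, 14→(14−8)÷2=3=c, 48→(48−8)÷2=20=t.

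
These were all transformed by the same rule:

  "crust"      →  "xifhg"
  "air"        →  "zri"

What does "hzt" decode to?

sag

Each pair mirrors across the alphabet (c↔x, r↔i, u↔f): positions sum to 25. This is the alphabet-reversal cipher (Atbash): a becomes z, b becomes y, etc.
Reversing it on hzt: h↔s, z↔a, t↔g.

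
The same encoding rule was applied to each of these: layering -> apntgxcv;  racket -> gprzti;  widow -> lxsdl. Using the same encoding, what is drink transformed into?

sgxcz

Compare letters: l→a is +15, a→p is +15, y→n is +15 — a constant shift. It's a constant shift of +15 (ROT15).
On drink: d+15=s, r+15=g, i+15=x, n+15=c, k+15=z.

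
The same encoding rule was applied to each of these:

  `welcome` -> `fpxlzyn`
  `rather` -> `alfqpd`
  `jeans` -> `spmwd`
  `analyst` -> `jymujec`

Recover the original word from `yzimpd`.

Shifts by position in welcome: pos 0: w→f (+9), pos 1: e→p (+11), pos 2: l→x (+12), pos 3: c→l (+9), pos 4: o→z (+11), pos 5: m→y (+12) — repeating every 3. It's a Vigenère-style cipher with numeric key [9,11,12]: position i shifts by key[i mod 3].
Decoding yzimpd: y−9=p, z−11=o, i−12=w, m−9=d, p−11=e, d−12=r.

powder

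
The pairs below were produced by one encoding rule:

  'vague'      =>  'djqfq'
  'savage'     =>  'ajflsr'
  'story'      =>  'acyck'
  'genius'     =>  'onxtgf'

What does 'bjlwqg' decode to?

tablet

In vague: v→d is +8, a→j is +9, g→q is +10, u→f is +11 — the shift increases by 1 each position. Each letter shifts forward by (position + 8), i.e. 8, 9, 10, … — the shift grows by one for each successive letter.
Decoding bjlwqg: b−8=t, j−9=a, l−10=b, w−11=l, q−12=e, g−13=t.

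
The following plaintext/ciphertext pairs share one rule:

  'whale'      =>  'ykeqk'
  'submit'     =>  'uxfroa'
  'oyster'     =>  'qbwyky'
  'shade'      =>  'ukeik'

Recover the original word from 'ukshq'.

In whale: w→y is +2, h→k is +3, a→e is +4, l→q is +5 — the shift increases by 1 each position. Letter i (0-indexed) is shifted by i+2, so successive shifts are 2, 3, 4, ….
Reversing it on ukshq: u−2=s, k−3=h, s−4=o, h−5=c, q−6=k.

shock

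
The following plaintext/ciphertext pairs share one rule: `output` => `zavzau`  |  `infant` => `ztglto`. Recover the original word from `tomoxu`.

Read the word backwards and shift each letter +6.
Undoing it on tomoxu: shift back: t−6=n, o−6=i, m−6=g, o−6=i, x−6=r, u−6=o → nigiro; then reverse → origin.

origin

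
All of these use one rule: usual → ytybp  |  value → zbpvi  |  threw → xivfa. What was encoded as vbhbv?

It's a Vigenère-style cipher with numeric key [4,1]: position i shifts by key[i mod 2].
Decoding vbhbv: v−4=r, b−1=a, h−4=d, b−1=a, v−4=r.

radar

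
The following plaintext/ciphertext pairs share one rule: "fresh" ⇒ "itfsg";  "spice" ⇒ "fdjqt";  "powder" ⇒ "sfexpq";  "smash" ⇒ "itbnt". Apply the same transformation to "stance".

fdobut

The output letters match the input read backwards, each shifted +1: fresh reversed is hserf. The word is reversed, then every letter is shifted forward by 1.
On stance: reverse → ecnats; then shift: e+1=f, c+1=d, n+1=o, a+1=b, t+1=u, s+1=t.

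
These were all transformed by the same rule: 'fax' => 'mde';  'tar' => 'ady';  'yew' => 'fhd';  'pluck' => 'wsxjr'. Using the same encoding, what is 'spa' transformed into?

zwd

The shift depends on letter class: consonant f→m is +7, but vowel a→d is +3. Two shifts are in play — +3 for a/e/i/o/u, +7 for every other letter.
For spa: s(cons)+7=z, p(cons)+7=w, a(vowel)+3=d.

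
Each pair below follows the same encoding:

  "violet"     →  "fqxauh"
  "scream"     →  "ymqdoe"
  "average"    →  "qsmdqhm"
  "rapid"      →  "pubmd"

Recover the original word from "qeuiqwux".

The output letters match the input read backwards, each shifted +12: violet reversed is teloiv. Two steps: reverse the string, then apply a Caesar shift of +12.
Decoding qeuiqwux: shift back: q−12=e, e−12=s, u−12=i, i−12=w, q−12=e, w−12=k, u−12=i, x−12=l → esiwekil; then reverse → likewise.

likewise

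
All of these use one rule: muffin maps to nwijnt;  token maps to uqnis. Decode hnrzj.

glove

In muffin: m→n is +1, u→w is +2, f→i is +3, f→j is +4 — the shift increases by 1 each position. Each letter shifts forward by (position + 1), i.e. 1, 2, 3, … — the shift grows by one for each successive letter.
Decoding hnrzj: h−1=g, n−2=l, r−3=o, z−4=v, j−5=e.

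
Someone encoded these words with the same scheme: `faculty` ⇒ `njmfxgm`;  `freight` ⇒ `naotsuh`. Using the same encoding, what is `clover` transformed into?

kuygqe

In faculty: f→n is +8, a→j is +9, c→m is +10, u→f is +11 — the shift increases by 1 each position. The shift increases by 1 at each position, starting from +8: 8, 9, 10, ….
Applying it to clover: c+8=k, l+9=u, o+10=y, v+11=g, e+12=q, r+13=e.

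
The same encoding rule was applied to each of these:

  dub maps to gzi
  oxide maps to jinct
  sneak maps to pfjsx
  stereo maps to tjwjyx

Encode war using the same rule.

The output letters match the input read backwards, each shifted +5: dub reversed is bud. Read the word backwards and shift each letter +5.
Applying it to war: reverse → raw; then shift: r+5=w, a+5=f, w+5=b.

wfb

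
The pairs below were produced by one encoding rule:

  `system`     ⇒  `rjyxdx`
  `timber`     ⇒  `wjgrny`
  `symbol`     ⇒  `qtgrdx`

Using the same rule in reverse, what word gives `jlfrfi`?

damage

Two steps: reverse the string, then apply a Caesar shift of +5.
Reversing it on jlfrfi: shift back: j−5=e, l−5=g, f−5=a, r−5=m, f−5=a, i−5=d → egamad; then reverse → damage.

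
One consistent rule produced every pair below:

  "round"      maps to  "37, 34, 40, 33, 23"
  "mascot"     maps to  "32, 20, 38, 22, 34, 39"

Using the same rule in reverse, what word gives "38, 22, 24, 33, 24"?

scene

The number is (letter's place in the alphabet, a=1) + 19.
Decoding 38, 22, 24, 33, 24: 38→(38−19)÷1=19=s, 22→(22−19)÷1=3=c, 24→(24−19)÷1=5=e, 33→(33−19)÷1=14=n, 24→(24−19)÷1=5=e.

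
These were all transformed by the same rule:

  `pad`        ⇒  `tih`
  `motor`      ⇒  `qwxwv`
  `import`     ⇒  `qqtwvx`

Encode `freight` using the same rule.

jvmqklx

The shift depends on letter class: consonant p→t is +4, but vowel a→i is +8. The rule splits by letter class: vowels +8, consonants +4.
Applying it to freight: f(cons)+4=j, r(cons)+4=v, e(vowel)+8=m, i(vowel)+8=q, g(cons)+4=k, h(cons)+4=l, t(cons)+4=x.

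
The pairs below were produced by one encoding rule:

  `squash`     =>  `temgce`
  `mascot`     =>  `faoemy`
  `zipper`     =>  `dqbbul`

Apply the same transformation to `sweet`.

fqqie

The output letters match the input read backwards, each shifted +12: squash reversed is hsauqs. The word is reversed, then every letter is shifted forward by 12.
On sweet: reverse → teews; then shift: t+12=f, e+12=q, e+12=q, w+12=i, s+12=e.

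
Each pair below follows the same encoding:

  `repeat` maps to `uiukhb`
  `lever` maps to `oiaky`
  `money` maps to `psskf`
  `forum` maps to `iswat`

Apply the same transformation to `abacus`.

In repeat: r→u is +3, e→i is +4, p→u is +5, e→k is +6 — the shift increases by 1 each position. Each letter shifts forward by (position + 3), i.e. 3, 4, 5, … — the shift grows by one for each successive letter.
Applying it to abacus: a+3=d, b+4=f, a+5=f, c+6=i, u+7=b, s+8=a.

dffiba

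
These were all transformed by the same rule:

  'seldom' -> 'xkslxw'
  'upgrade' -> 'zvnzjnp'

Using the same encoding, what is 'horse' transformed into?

muyan

Each letter shifts forward by (position + 5), i.e. 5, 6, 7, … — the shift grows by one for each successive letter.
Applying it to horse: h+5=m, o+6=u, r+7=y, s+8=a, e+9=n.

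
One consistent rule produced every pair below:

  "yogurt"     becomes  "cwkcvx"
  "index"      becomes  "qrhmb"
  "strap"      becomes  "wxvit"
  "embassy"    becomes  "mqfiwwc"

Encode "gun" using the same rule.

The shift depends on letter class: consonant y→c is +4, but vowel o→w is +8. Two shifts are in play — +8 for a/e/i/o/u, +4 for every other letter.
Applying it to gun: g(cons)+4=k, u(vowel)+8=c, n(cons)+4=r.

kcr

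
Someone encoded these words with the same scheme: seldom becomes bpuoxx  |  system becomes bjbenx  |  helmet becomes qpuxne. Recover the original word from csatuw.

Shifts by position in seldom: pos 0: s→b (+9), pos 1: e→p (+11), pos 2: l→u (+9), pos 3: d→o (+11) — repeating every 2. The shifts repeat in a cycle of length 2: positions 0,1,… shift by +9, +11, then the pattern repeats.
Undoing it on csatuw: c−9=t, s−11=h, a−9=r, t−11=i, u−9=l, w−11=l.

thrill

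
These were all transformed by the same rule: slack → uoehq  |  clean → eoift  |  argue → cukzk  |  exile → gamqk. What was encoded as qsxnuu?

option

Letter i (0-indexed) is shifted by i+2, so successive shifts are 2, 3, 4, ….
Undoing it on qsxnuu: q−2=o, s−3=p, x−4=t, n−5=i, u−6=o, u−7=n.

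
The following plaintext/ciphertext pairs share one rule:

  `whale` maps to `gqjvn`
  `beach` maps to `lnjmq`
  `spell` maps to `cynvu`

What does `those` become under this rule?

dqxcn

Shifts by position in whale: pos 0: w→g (+10), pos 1: h→q (+9), pos 2: a→j (+9), pos 3: l→v (+10), pos 4: e→n (+9) — repeating every 3. A repeating key of period 3 is used — shifts +10, +9, +9 over and over.
On those: t+10=d, h+9=q, o+9=x, s+10=c, e+9=n.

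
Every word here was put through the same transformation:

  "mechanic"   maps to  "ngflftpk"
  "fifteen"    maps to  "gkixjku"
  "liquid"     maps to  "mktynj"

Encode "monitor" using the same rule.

nqqmyuy

In mechanic: m→n is +1, e→g is +2, c→f is +3, h→l is +4 — the shift increases by 1 each position. Each letter shifts forward by (position + 1), i.e. 1, 2, 3, … — the shift grows by one for each successive letter.
For monitor: m+1=n, o+2=q, n+3=q, i+4=m, t+5=y, o+6=u, r+7=y.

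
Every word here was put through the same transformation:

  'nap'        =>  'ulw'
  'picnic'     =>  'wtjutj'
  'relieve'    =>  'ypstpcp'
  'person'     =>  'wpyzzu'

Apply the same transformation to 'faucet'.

mlfjpa

The shift depends on letter class: consonant n→u is +7, but vowel a→l is +11. Two shifts are in play — +11 for a/e/i/o/u, +7 for every other letter.
For faucet: f(cons)+7=m, a(vowel)+11=l, u(vowel)+11=f, c(cons)+7=j, e(vowel)+11=p, t(cons)+7=a.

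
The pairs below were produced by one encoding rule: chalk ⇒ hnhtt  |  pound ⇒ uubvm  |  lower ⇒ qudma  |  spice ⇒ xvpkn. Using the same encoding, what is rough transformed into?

wuboq

In chalk: c→h is +5, h→n is +6, a→h is +7, l→t is +8 — the shift increases by 1 each position. Each letter shifts forward by (position + 5), i.e. 5, 6, 7, … — the shift grows by one for each successive letter.
For rough: r+5=w, o+6=u, u+7=b, g+8=o, h+9=q.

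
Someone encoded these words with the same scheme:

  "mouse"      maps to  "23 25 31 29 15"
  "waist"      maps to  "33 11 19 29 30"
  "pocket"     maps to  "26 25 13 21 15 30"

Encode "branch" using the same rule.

Each letter is replaced by its alphabet position (a=1..z=26) + 10.
On branch: b=2→12, r=18→28, a=1→11, n=14→24, c=3→13, h=8→18.

12 28 11 24 13 18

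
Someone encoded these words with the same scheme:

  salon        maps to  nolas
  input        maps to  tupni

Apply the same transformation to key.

The word is simply reversed.
Applying it to key: reverse → yek.

yek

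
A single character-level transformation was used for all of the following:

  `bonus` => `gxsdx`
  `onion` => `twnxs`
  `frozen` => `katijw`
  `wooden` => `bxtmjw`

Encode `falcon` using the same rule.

kjqltw

It's a Vigenère-style cipher with numeric key [5,9]: position i shifts by key[i mod 2].
Applying it to falcon: f+5=k, a+9=j, l+5=q, c+9=l, o+5=t, n+9=w.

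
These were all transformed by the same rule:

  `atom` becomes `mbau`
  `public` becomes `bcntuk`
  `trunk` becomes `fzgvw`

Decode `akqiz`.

ocean

The shifts repeat in a cycle of length 2: positions 0,1,… shift by +12, +8, then the pattern repeats.
Decoding akqiz: a−12=o, k−8=c, q−12=e, i−8=a, z−12=n.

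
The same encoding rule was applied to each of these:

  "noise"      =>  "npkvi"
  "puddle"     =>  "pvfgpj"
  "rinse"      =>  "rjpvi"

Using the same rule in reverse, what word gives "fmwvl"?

flush

Each letter shifts forward by its position index (0, 1, 2, …) — the shift grows by one for each successive letter.
Undoing it on fmwvl: f−0=f, m−1=l, w−2=u, v−3=s, l−4=h.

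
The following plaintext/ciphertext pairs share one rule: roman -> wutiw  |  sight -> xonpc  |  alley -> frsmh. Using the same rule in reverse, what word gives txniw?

organ

In roman: r→w is +5, o→u is +6, m→t is +7, a→i is +8 — the shift increases by 1 each position. Each letter shifts forward by (position + 5), i.e. 5, 6, 7, … — the shift grows by one for each successive letter.
Decoding txniw: t−5=o, x−6=r, n−7=g, i−8=a, w−9=n.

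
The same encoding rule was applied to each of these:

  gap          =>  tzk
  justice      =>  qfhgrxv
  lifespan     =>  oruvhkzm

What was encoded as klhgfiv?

Each pair mirrors across the alphabet (g↔t, a↔z, p↔k): positions sum to 25. This is the alphabet-reversal cipher (Atbash): a becomes z, b becomes y, etc.
Reversing it on klhgfiv: k↔p, l↔o, h↔s, g↔t, f↔u, i↔r, v↔e.

posture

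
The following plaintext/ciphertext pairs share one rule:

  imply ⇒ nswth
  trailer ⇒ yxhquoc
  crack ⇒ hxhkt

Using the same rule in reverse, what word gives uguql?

panic

In imply: i→n is +5, m→s is +6, p→w is +7, l→t is +8 — the shift increases by 1 each position. The shift increases by 1 at each position, starting from +5: 5, 6, 7, ….
Undoing it on uguql: u−5=p, g−6=a, u−7=n, q−8=i, l−9=c.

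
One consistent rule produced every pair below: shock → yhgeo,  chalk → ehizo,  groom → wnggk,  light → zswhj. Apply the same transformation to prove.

rngfa

s(18)→y(24) and h(7)→h(7) fit y≡11x+8 (mod 26); the inverse of 11 mod 26 is 19. This is an affine cipher: with a=0,…,z=25, each position x becomes (11x+8) mod 26.
On prove: p(15)→11·15+8≡17=r; r(17)→11·17+8≡13=n; o(14)→11·14+8≡6=g; v(21)→11·21+8≡5=f; e(4)→11·4+8≡0=a (all mod 26).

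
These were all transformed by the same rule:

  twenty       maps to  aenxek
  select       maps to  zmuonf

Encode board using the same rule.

The shift increases by 1 at each position, starting from +7: 7, 8, 9, ….
For board: b+7=i, o+8=w, a+9=j, r+10=b, d+11=o.

iwjbo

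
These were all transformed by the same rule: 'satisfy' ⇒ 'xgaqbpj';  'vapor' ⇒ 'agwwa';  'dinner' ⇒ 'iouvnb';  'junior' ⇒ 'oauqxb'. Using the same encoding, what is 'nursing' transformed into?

sayarxr

In satisfy: s→x is +5, a→g is +6, t→a is +7, i→q is +8 — the shift increases by 1 each position. The shift increases by 1 at each position, starting from +5: 5, 6, 7, ….
Applying it to nursing: n+5=s, u+6=a, r+7=y, s+8=a, i+9=r, n+10=x, g+11=r.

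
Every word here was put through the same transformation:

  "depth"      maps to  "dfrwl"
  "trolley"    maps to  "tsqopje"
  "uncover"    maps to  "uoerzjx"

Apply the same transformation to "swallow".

Each letter shifts forward by its position index (0, 1, 2, …) — the shift grows by one for each successive letter.
For swallow: s+0=s, w+1=x, a+2=c, l+3=o, l+4=p, o+5=t, w+6=c.

sxcoptc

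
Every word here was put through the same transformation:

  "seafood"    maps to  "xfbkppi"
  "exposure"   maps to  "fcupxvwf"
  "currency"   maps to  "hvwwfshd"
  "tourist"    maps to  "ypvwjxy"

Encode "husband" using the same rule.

mvxgbsi

The shift depends on letter class: consonant s→x is +5, but vowel e→f is +1. Vowels shift forward by 1 and consonants shift forward by 5.
For husband: h(cons)+5=m, u(vowel)+1=v, s(cons)+5=x, b(cons)+5=g, a(vowel)+1=b, n(cons)+5=s, d(cons)+5=i.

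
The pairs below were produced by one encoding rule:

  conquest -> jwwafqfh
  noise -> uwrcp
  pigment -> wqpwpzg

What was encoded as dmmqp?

wedge

In conquest: c→j is +7, o→w is +8, n→w is +9, q→a is +10 — the shift increases by 1 each position. Each letter shifts forward by (position + 7), i.e. 7, 8, 9, … — the shift grows by one for each successive letter.
Decoding dmmqp: d−7=w, m−8=e, m−9=d, q−10=g, p−11=e.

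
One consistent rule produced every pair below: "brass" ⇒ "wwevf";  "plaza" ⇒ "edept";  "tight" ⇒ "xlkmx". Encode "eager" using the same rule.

vikei

The output letters match the input read backwards, each shifted +4: brass reversed is ssarb. Read the word backwards and shift each letter +4.
Applying it to eager: reverse → regae; then shift: r+4=v, e+4=i, g+4=k, a+4=e, e+4=i.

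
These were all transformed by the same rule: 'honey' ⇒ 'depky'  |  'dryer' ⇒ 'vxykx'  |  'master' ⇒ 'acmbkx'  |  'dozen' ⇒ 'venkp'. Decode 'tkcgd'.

peach

h(7)→d(3) and o(14)→e(4) fit y≡15x+2 (mod 26); the inverse of 15 mod 26 is 7. This is an affine cipher: with a=0,…,z=25, each position x becomes (15x+2) mod 26.
Decoding tkcgd: t(19)→7·(19−2)≡15=p; k(10)→7·(10−2)≡4=e; c(2)→7·(2−2)≡0=a; g(6)→7·(6−2)≡2=c; d(3)→7·(3−2)≡7=h (all mod 26).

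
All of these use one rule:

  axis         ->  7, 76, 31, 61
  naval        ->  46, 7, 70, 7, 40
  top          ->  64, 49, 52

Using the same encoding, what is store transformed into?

With a=1..z=26, the number is 3·pos + 4.
On store: s=19→61, t=20→64, o=15→49, r=18→58, e=5→19.

61, 64, 49, 58, 19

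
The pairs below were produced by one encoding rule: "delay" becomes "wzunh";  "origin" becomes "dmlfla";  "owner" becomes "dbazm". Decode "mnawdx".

random

d(3)→w(22) and e(4)→z(25) fit y≡3x+13 (mod 26); the inverse of 3 mod 26 is 9. This is an affine cipher: with a=0,…,z=25, each position x becomes (3x+13) mod 26.
Decoding mnawdx: m(12)→9·(12−13)≡17=r; n(13)→9·(13−13)≡0=a; a(0)→9·(0−13)≡13=n; w(22)→9·(22−13)≡3=d; d(3)→9·(3−13)≡14=o; x(23)→9·(23−13)≡12=m (all mod 26).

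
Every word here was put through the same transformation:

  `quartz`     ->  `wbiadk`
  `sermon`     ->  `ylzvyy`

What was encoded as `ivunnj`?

In quartz: q→w is +6, u→b is +7, a→i is +8, r→a is +9 — the shift increases by 1 each position. Letter i (0-indexed) is shifted by i+6, so successive shifts are 6, 7, 8, ….
Reversing it on ivunnj: i−6=c, v−7=o, u−8=m, n−9=e, n−10=d, j−11=y.

comedy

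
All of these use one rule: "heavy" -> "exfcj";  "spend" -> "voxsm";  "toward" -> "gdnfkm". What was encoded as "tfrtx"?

gauge

h(7)→e(4) and e(4)→x(23) fit y≡11x+5 (mod 26); the inverse of 11 mod 26 is 19. This is an affine cipher: with a=0,…,z=25, each position x becomes (11x+5) mod 26.
Decoding tfrtx: t(19)→19·(19−5)≡6=g; f(5)→19·(5−5)≡0=a; r(17)→19·(17−5)≡20=u; t(19)→19·(19−5)≡6=g; x(23)→19·(23−5)≡4=e (all mod 26).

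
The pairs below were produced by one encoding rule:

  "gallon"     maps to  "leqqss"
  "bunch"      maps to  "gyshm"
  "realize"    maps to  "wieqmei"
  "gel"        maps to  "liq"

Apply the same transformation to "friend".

kwmisi

The rule splits by letter class: vowels +4, consonants +5.
For friend: f(cons)+5=k, r(cons)+5=w, i(vowel)+4=m, e(vowel)+4=i, n(cons)+5=s, d(cons)+5=i.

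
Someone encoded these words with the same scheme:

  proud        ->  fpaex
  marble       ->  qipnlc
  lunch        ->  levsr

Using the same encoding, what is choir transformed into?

srawp

p(15)→f(5) and r(17)→p(15) fit y≡5x+8 (mod 26); the inverse of 5 mod 26 is 21. Each letter's alphabet position (a=0..z=25) is mapped through 5·x+8 mod 26 — an affine cipher.
Applying it to choir: c(2)→5·2+8≡18=s; h(7)→5·7+8≡17=r; o(14)→5·14+8≡0=a; i(8)→5·8+8≡22=w; r(17)→5·17+8≡15=p (all mod 26).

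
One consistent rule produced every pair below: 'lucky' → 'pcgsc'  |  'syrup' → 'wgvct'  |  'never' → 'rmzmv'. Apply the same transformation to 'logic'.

Shifts by position in lucky: pos 0: l→p (+4), pos 1: u→c (+8), pos 2: c→g (+4), pos 3: k→s (+8) — repeating every 2. A repeating key of period 2 is used — shifts +4, +8 over and over.
On logic: l+4=p, o+8=w, g+4=k, i+8=q, c+4=g.

pwkqg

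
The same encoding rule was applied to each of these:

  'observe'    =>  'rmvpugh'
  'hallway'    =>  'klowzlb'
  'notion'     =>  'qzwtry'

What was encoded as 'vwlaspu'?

slipper

Shifts by position in observe: pos 0: o→r (+3), pos 1: b→m (+11), pos 2: s→v (+3), pos 3: e→p (+11) — repeating every 2. A repeating key of period 2 is used — shifts +3, +11 over and over.
Decoding vwlaspu: v−3=s, w−11=l, l−3=i, a−11=p, s−3=p, p−11=e, u−3=r.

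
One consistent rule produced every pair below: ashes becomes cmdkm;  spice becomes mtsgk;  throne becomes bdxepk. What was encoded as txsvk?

pride

a(0)→c(2) and s(18)→m(12) fit y≡15x+2 (mod 26); the inverse of 15 mod 26 is 7. Treating letters as 0–25, the rule is x ↦ 15x + 2 (mod 26).
Undoing it on txsvk: t(19)→7·(19−2)≡15=p; x(23)→7·(23−2)≡17=r; s(18)→7·(18−2)≡8=i; v(21)→7·(21−2)≡3=d; k(10)→7·(10−2)≡4=e (all mod 26).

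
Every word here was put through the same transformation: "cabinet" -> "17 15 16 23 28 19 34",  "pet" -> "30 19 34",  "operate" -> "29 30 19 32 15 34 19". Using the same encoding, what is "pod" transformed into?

30 29 18

c is letter #3 and maps to 17: an offset of 14. The number is (letter's place in the alphabet, a=1) + 14.
Applying it to pod: p=16→30, o=15→29, d=4→18.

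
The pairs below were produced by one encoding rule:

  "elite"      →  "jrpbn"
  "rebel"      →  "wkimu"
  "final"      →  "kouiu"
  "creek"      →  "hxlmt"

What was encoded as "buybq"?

worth

Each letter shifts forward by (position + 5), i.e. 5, 6, 7, … — the shift grows by one for each successive letter.
Decoding buybq: b−5=w, u−6=o, y−7=r, b−8=t, q−9=h.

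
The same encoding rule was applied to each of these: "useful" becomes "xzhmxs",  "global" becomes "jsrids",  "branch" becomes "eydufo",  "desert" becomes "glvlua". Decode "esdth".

blame

Shifts by position in useful: pos 0: u→x (+3), pos 1: s→z (+7), pos 2: e→h (+3), pos 3: f→m (+7) — repeating every 2. The shifts repeat in a cycle of length 2: positions 0,1,… shift by +3, +7, then the pattern repeats.
Decoding esdth: e−3=b, s−7=l, d−3=a, t−7=m, h−3=e.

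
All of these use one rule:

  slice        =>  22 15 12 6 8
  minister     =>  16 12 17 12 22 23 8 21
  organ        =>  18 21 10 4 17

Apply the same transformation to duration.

Each letter is replaced by its alphabet position (a=1..z=26) + 3.
On duration: d=4→7, u=21→24, r=18→21, a=1→4, t=20→23, i=9→12, o=15→18, n=14→17.

7 24 21 4 23 12 18 17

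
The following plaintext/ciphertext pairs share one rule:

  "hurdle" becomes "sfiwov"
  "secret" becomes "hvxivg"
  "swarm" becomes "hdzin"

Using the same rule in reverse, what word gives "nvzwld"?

Each pair mirrors across the alphabet (h↔s, u↔f, r↔i): positions sum to 25. Letters are reflected about the middle of the alphabet (position → 25−position): Atbash.
Undoing it on nvzwld: n↔m, v↔e, z↔a, w↔d, l↔o, d↔w.

meadow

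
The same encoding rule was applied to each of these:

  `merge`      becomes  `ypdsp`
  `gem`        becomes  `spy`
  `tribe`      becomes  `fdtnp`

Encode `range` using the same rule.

dlzsp

The shift depends on letter class: consonant m→y is +12, but vowel e→p is +11. The rule splits by letter class: vowels +11, consonants +12.
For range: r(cons)+12=d, a(vowel)+11=l, n(cons)+12=z, g(cons)+12=s, e(vowel)+11=p.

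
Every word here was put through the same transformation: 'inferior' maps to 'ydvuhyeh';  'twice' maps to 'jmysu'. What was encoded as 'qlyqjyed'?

aviation

Compare letters: i→y is +16, n→d is +16, f→v is +16 — a constant shift. It's a constant shift of +16 (ROT16).
Reversing it on qlyqjyed: q−16=a, l−16=v, y−16=i, q−16=a, j−16=t, y−16=i, e−16=o, d−16=n.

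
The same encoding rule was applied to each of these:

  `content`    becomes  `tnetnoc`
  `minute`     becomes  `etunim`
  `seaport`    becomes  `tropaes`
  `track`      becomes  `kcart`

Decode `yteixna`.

anxiety

The output letters match the input read backwards: content reversed is tnetnoc. The word is simply reversed.
Undoing it on yteixna: then reverse → anxiety.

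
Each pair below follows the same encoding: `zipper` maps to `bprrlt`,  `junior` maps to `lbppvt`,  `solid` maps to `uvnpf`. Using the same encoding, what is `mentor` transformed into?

olpvvt

The shift depends on letter class: consonant z→b is +2, but vowel i→p is +7. The rule splits by letter class: vowels +7, consonants +2.
On mentor: m(cons)+2=o, e(vowel)+7=l, n(cons)+2=p, t(cons)+2=v, o(vowel)+7=v, r(cons)+2=t.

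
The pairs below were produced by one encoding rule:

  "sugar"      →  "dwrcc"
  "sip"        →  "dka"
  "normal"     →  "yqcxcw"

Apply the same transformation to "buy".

The shift depends on letter class: consonant s→d is +11, but vowel u→w is +2. Two shifts are in play — +2 for a/e/i/o/u, +11 for every other letter.
Applying it to buy: b(cons)+11=m, u(vowel)+2=w, y(cons)+11=j.

mwj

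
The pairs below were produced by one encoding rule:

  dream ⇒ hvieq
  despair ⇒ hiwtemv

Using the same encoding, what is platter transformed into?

Compare letters: d→h is +4, r→v is +4, e→i is +4 — a constant shift. Every letter moves 4 places later in the alphabet, wrapping around z→a.
For platter: p+4=t, l+4=p, a+4=e, t+4=x, t+4=x, e+4=i, r+4=v.

tpexxiv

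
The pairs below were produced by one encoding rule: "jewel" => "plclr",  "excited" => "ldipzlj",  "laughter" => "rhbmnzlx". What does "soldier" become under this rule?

yvrjplx

Two shifts are in play — +7 for a/e/i/o/u, +6 for every other letter.
For soldier: s(cons)+6=y, o(vowel)+7=v, l(cons)+6=r, d(cons)+6=j, i(vowel)+7=p, e(vowel)+7=l, r(cons)+6=x.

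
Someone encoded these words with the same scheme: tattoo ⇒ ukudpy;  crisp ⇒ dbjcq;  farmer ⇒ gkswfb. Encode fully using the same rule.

gemvz

Shifts by position in tattoo: pos 0: t→u (+1), pos 1: a→k (+10), pos 2: t→u (+1), pos 3: t→d (+10) — repeating every 2. The shifts repeat in a cycle of length 2: positions 0,1,… shift by +1, +10, then the pattern repeats.
On fully: f+1=g, u+10=e, l+1=m, l+10=v, y+1=z.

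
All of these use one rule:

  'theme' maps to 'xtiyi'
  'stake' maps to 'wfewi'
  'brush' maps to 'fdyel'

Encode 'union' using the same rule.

yzmar

Shifts by position in theme: pos 0: t→x (+4), pos 1: h→t (+12), pos 2: e→i (+4), pos 3: m→y (+12) — repeating every 2. The shifts repeat in a cycle of length 2: positions 0,1,… shift by +4, +12, then the pattern repeats.
Applying it to union: u+4=y, n+12=z, i+4=m, o+12=a, n+4=r.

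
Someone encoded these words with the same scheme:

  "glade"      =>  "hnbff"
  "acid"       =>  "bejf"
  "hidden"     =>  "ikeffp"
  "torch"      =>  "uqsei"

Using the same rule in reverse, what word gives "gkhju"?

fight

The shifts repeat in a cycle of length 2: positions 0,1,… shift by +1, +2, then the pattern repeats.
Reversing it on gkhju: g−1=f, k−2=i, h−1=g, j−2=h, u−1=t.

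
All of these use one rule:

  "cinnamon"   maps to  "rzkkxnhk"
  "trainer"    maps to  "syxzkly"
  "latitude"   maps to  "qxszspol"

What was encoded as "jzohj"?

c(2)→r(17) and i(8)→z(25) fit y≡23x+23 (mod 26); the inverse of 23 mod 26 is 17. This is an affine cipher: with a=0,…,z=25, each position x becomes (23x+23) mod 26.
Decoding jzohj: j(9)→17·(9−23)≡22=w; z(25)→17·(25−23)≡8=i; o(14)→17·(14−23)≡3=d; h(7)→17·(7−23)≡14=o; j(9)→17·(9−23)≡22=w (all mod 26).

widow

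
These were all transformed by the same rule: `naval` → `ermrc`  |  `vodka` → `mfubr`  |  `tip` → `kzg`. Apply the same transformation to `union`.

lezfe

Every letter moves 17 places later in the alphabet, wrapping around z→a.
For union: u+17=l, n+17=e, i+17=z, o+17=f, n+17=e.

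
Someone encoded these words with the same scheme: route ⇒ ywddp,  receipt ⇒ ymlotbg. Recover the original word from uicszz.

nation

Letter i (0-indexed) is shifted by i+7, so successive shifts are 7, 8, 9, ….
Undoing it on uicszz: u−7=n, i−8=a, c−9=t, s−10=i, z−11=o, z−12=n.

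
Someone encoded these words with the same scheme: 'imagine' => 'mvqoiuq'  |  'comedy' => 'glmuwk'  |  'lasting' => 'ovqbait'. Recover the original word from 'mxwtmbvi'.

The output letters match the input read backwards, each shifted +8: imagine reversed is enigami. The word is reversed, then every letter is shifted forward by 8.
Decoding mxwtmbvi: shift back: m−8=e, x−8=p, w−8=o, t−8=l, m−8=e, b−8=t, v−8=n, i−8=a → epoletna; then reverse → antelope.

antelope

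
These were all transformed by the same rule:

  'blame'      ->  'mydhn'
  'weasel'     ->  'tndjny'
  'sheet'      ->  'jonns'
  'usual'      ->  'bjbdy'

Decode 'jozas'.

b(1)→m(12) and l(11)→y(24) fit y≡9x+3 (mod 26); the inverse of 9 mod 26 is 3. Treating letters as 0–25, the rule is x ↦ 9x + 3 (mod 26).
Undoing it on jozas: j(9)→3·(9−3)≡18=s; o(14)→3·(14−3)≡7=h; z(25)→3·(25−3)≡14=o; a(0)→3·(0−3)≡17=r; s(18)→3·(18−3)≡19=t (all mod 26).

short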